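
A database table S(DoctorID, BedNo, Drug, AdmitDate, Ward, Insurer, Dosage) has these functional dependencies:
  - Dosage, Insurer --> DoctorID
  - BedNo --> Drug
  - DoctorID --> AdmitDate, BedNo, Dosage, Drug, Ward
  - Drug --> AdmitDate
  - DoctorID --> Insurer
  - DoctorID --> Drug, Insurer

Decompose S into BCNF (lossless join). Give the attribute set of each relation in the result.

Candidate keys of the original relation: {DoctorID}, {Dosage, Insurer}.
{AdmitDate, BedNo, DoctorID, Dosage, Drug, Insurer, Ward}: {BedNo} determines {AdmitDate, BedNo, Drug} here but is not a superkey — split on BedNo --> AdmitDate, Drug, giving {AdmitDate, BedNo, Drug} and {BedNo, DoctorID, Dosage, Insurer, Ward}.
{AdmitDate, BedNo, Drug}: {Drug} determines {AdmitDate, Drug} here but is not a superkey — split on Drug --> AdmitDate, giving {AdmitDate, Drug} and {BedNo, Drug}.
{AdmitDate, Drug} has no BCNF violation.
{BedNo, Drug} has no BCNF violation.
{BedNo, DoctorID, Dosage, Insurer, Ward} has no BCNF violation.

{AdmitDate, Drug}; {BedNo, DoctorID, Dosage, Insurer, Ward}; {BedNo, Drug}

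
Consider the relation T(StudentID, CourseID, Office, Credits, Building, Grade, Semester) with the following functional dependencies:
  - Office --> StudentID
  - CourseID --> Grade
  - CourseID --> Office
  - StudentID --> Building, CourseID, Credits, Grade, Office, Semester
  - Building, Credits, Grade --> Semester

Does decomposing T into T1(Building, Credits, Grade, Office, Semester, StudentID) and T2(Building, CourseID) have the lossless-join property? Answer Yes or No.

Common attributes: {Building}; their closure is {Building}.
T1 ⊄ {Building} and T2 ⊄ {Building}, so the split is lossy.

No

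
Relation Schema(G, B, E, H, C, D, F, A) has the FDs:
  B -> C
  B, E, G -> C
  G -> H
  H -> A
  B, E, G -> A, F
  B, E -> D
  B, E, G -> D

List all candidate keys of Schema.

Attributes never on any right-hand side: {B, E, G} — every candidate key must contain all of them.
{B, E, G}⁺ = {A, B, C, D, E, F, G, H}, which is every attribute, so {B, E, G} is a candidate key.
No smaller or unrelated set reaches every attribute, so there are no other keys.

{B, E, G}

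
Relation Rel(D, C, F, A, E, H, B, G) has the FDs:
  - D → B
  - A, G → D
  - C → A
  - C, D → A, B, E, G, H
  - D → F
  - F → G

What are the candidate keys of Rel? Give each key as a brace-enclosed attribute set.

{C, D}, {C, F}, {C, G}

{C} never appears on the right of any FD, so every key must include it.
{C, D}⁺ = {A, B, C, D, E, F, G, H}, which is every attribute, so {C, D} is a candidate key.
{C, F}⁺ = {A, B, C, D, E, F, G, H}, which is every attribute, so {C, F} is a candidate key.
{C, G}⁺ = {A, B, C, D, E, F, G, H}, which is every attribute, so {C, G} is a candidate key.
These are minimal and exhaustive — every other superkey contains one of them.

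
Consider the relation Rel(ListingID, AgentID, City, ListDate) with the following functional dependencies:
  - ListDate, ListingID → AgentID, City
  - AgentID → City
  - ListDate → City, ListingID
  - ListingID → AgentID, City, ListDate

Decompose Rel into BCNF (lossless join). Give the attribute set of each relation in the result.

Candidate keys of the original relation: {ListDate}, {ListingID}.
Within {AgentID, City, ListDate, ListingID}: {AgentID}⁺ ∩ {AgentID, City, ListDate, ListingID} = {AgentID, City}, not the whole set, so AgentID → City violates BCNF; decompose into {AgentID, City} and {AgentID, ListDate, ListingID}.
{AgentID, City} is in BCNF.
{AgentID, ListDate, ListingID} is in BCNF.

{AgentID, City}; {AgentID, ListDate, ListingID}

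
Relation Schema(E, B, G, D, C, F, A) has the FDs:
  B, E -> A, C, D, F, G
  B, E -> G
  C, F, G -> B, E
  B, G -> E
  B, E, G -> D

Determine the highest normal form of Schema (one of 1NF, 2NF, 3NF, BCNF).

BCNF

Candidate keys: {B, E}, {B, G}, {C, F, G}. Prime attributes: {B, C, E, F, G}.
The left-hand side of every FD is a superkey, so BCNF is satisfied.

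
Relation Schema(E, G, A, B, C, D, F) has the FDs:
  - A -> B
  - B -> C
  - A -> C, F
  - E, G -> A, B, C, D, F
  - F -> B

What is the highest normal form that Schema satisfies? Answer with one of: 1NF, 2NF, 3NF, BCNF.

Candidate key: {E, G}. Prime attributes: {E, G}.
A -> B: {A}⁺ = {A, B, C, F}, which is not all of the attributes, so the left side is not a superkey — BCNF is violated.
A -> B has non-prime {B} on the right and a non-superkey on the left, so 3NF fails.
No non-prime attribute depends on a proper subset of any candidate key, so 2NF holds.

2NF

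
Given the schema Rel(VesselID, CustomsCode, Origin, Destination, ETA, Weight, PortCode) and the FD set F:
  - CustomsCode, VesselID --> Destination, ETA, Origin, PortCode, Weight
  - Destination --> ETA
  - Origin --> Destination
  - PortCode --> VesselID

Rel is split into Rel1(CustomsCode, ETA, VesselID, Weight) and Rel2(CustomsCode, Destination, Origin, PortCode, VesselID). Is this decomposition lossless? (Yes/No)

Yes

The shared attributes are {CustomsCode, VesselID} and {CustomsCode, VesselID}⁺ = {CustomsCode, Destination, ETA, Origin, PortCode, VesselID, Weight}.
Rel1 is contained in that closure, so Rel1 ∩ Rel2 --> Rel1 holds and the join is lossless.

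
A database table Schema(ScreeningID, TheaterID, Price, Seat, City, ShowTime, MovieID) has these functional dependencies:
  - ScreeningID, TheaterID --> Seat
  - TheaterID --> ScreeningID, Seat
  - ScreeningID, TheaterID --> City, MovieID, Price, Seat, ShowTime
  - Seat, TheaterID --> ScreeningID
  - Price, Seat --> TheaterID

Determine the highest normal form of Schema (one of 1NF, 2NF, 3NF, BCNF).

Candidate keys: {Price, Seat}, {TheaterID}. Prime attributes: {Price, Seat, TheaterID}.
Each dependency's left side is a superkey — BCNF holds.

BCNF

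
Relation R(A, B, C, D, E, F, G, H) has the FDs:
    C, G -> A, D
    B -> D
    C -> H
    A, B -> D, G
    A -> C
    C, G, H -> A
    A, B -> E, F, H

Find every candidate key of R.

Attributes never on any right-hand side: {B} — every candidate key must contain it.
{A, B} is a candidate key since {A, B}⁺ = {A, B, C, D, E, F, G, H} covers every attribute.
{B, C, G} is a candidate key since {B, C, G}⁺ = {A, B, C, D, E, F, G, H} covers every attribute.
These are minimal and exhaustive — every other superkey contains one of them.

{A, B}, {B, C, G}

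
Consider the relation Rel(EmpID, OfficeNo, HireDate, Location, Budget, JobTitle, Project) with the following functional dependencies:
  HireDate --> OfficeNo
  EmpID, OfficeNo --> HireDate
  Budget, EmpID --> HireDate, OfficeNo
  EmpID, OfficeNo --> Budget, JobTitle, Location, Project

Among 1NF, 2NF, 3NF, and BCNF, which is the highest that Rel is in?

3NF

Candidate keys: {Budget, EmpID}, {EmpID, HireDate}, {EmpID, OfficeNo}. Prime attributes: {Budget, EmpID, HireDate, OfficeNo}.
HireDate --> OfficeNo breaks BCNF: {HireDate}⁺ = {HireDate, OfficeNo}, so {HireDate} is not a superkey.
But every attribute on its right side ({OfficeNo}) is prime, and the same holds for every other non-superkey FD, so 3NF still holds.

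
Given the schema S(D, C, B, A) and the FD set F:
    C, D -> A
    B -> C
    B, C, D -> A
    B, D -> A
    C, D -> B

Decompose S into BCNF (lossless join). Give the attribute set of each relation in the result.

Candidate keys of the original relation: {B, D}, {C, D}.
{A, B, C, D}: {B} determines {B, C} here but is not a superkey — split on B -> C, giving {B, C} and {A, B, D}.
{B, C}: every determinant is a superkey — BCNF.
{A, B, D}: every determinant is a superkey — BCNF.

{A, B, D}; {B, C}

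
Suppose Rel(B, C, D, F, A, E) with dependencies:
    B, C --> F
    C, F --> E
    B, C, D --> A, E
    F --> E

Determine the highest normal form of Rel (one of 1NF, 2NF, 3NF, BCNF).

1NF

Candidate key: {B, C, D}. Prime attributes: {B, C, D}.
For B, C --> F we have {B, C}⁺ = {B, C, E, F}; {B, C} is not a superkey, so BCNF fails.
B, C --> F has non-prime {F} on the right and a non-superkey on the left, so 3NF fails.
Since {B, C} ⊂ {B, C, D} and {B, C}⁺ ⊇ {E, F} with {E, F} non-prime, there is a partial dependency; 2NF fails.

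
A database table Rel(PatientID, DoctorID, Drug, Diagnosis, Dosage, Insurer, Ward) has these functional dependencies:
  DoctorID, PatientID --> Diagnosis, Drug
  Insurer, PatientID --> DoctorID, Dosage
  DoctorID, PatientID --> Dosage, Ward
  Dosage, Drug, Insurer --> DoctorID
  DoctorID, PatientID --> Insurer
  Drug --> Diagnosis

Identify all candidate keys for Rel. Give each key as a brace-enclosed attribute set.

{PatientID} never appears on the right of any FD, so every key must include it.
{DoctorID, PatientID}⁺ = {Diagnosis, DoctorID, Dosage, Drug, Insurer, PatientID, Ward}, which is every attribute, so {DoctorID, PatientID} is a candidate key.
{Insurer, PatientID}⁺ = {Diagnosis, DoctorID, Dosage, Drug, Insurer, PatientID, Ward}, which is every attribute, so {Insurer, PatientID} is a candidate key.
These are minimal and exhaustive — every other superkey contains one of them.

{DoctorID, PatientID}, {Insurer, PatientID}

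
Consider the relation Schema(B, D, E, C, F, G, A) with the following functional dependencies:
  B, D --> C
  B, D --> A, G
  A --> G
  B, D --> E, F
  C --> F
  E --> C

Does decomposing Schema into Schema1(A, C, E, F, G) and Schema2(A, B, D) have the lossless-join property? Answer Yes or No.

No

Common attributes: {A}; their closure is {A, G}.
The closure covers neither Schema1 nor Schema2 entirely; the join is not lossless.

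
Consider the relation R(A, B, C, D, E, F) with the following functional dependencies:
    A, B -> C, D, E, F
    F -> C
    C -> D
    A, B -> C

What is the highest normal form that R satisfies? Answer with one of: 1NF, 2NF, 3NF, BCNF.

2NF

Candidate key: {A, B}. Prime attributes: {A, B}.
F -> C breaks BCNF: {F}⁺ = {C, D, F}, so {F} is not a superkey.
Because {C} is non-prime and the left side of F -> C is not a superkey, the relation is not in 3NF.
Checking every proper subset of each key, none determines a non-prime attribute — 2NF is satisfied.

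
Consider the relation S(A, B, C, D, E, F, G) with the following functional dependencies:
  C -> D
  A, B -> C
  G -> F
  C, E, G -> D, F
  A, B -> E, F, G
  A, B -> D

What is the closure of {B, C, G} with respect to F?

{B, C, D, F, G}

Start with {B, C, G}.
C -> D applies; add {D} → now {B, C, D, G}.
G -> F applies; add {F} → now {B, C, D, F, G}.
No further FD applies.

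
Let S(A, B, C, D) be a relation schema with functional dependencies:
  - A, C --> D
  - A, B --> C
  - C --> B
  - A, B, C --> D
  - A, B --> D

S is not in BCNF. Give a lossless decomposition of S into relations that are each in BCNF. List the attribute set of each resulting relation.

{A, C, D}; {B, C}

Candidate keys of the original relation: {A, B}, {A, C}.
{A, B, C, D}: {C} determines {B, C} here but is not a superkey — split on C --> B, giving {B, C} and {A, C, D}.
{B, C} has no BCNF violation.
{A, C, D} has no BCNF violation.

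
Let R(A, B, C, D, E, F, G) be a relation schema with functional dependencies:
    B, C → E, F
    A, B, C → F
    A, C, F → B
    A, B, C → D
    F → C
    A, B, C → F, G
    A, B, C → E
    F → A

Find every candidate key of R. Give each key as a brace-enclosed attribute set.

Closure of {F} is {A, B, C, D, E, F, G}, the whole schema; {F} is a candidate key.
Closure of {B, C} is {A, B, C, D, E, F, G}, the whole schema; {B, C} is a candidate key.
These are minimal and exhaustive — every other superkey contains one of them.

{B, C}, {F}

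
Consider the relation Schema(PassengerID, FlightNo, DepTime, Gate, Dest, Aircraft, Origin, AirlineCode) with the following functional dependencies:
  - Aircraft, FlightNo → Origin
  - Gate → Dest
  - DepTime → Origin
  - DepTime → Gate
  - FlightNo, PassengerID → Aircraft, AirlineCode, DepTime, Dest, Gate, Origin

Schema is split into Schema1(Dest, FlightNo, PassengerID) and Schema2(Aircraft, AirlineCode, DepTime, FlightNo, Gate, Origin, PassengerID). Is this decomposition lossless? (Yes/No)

Yes

Schema1 ∩ Schema2 = {FlightNo, PassengerID}; its closure under F is {Aircraft, AirlineCode, DepTime, Dest, FlightNo, Gate, Origin, PassengerID}.
Since Schema1 ⊆ {Aircraft, AirlineCode, DepTime, Dest, FlightNo, Gate, Origin, PassengerID}, the intersection is a superkey of Schema1; the decomposition is lossless.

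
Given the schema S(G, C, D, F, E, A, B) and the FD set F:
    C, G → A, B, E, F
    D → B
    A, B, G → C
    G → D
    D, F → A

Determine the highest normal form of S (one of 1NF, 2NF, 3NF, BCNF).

Candidate keys: {A, G}, {C, G}, {F, G}. Prime attributes: {A, C, F, G}.
D → B breaks BCNF: {D}⁺ = {B, D}, so {D} is not a superkey.
D → B has non-prime {B} on the right and a non-superkey on the left, so 3NF fails.
{G} is a proper subset of the key {A, G}, and {G}⁺ contains the non-prime attributes {B, D} — a partial dependency, so 2NF is violated.

1NF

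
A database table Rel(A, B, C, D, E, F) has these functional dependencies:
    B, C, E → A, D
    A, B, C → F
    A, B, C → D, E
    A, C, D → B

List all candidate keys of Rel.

{A, B, C}, {A, C, D}, {B, C, E}

No FD produces {C}, so it must be in every candidate key.
{A, B, C} is a candidate key since {A, B, C}⁺ = {A, B, C, D, E, F} covers every attribute.
{A, C, D} is a candidate key since {A, C, D}⁺ = {A, B, C, D, E, F} covers every attribute.
{B, C, E} is a candidate key since {B, C, E}⁺ = {A, B, C, D, E, F} covers every attribute.
Any other superkey properly contains one of these, so there are no further candidate keys.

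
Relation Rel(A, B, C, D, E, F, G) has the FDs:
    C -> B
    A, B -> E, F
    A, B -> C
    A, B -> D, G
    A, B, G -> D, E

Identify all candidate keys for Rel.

{A, B}, {A, C}

Attributes never on any right-hand side: {A} — every candidate key must contain it.
{A, B}⁺ = {A, B, C, D, E, F, G}, which is every attribute, so {A, B} is a candidate key.
{A, C}⁺ = {A, B, C, D, E, F, G}, which is every attribute, so {A, C} is a candidate key.
These are minimal and exhaustive — every other superkey contains one of them.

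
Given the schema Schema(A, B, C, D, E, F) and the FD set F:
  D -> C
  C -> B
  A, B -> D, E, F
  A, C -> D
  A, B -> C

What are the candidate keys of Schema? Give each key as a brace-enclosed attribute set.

Attributes never on any right-hand side: {A} — every candidate key must contain it.
{A, B}⁺ = {A, B, C, D, E, F} — all of the relation — so {A, B} is a candidate key.
{A, C}⁺ = {A, B, C, D, E, F} — all of the relation — so {A, C} is a candidate key.
{A, D}⁺ = {A, B, C, D, E, F} — all of the relation — so {A, D} is a candidate key.
No proper subset of any of these is a key, and no other minimal superkey exists.

{A, B}, {A, C}, {A, D}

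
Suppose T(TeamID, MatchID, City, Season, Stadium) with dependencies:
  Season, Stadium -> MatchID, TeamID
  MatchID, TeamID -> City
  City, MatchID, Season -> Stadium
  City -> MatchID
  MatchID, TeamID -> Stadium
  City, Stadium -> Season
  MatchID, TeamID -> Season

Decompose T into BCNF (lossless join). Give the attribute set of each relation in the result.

{City, MatchID}; {City, Season, Stadium, TeamID}

Candidate keys of the original relation: {City, Season}, {City, Stadium}, {City, TeamID}, {MatchID, TeamID}, {Season, Stadium}.
{City, MatchID, Season, Stadium, TeamID}: {City} determines {City, MatchID} here but is not a superkey — split on City -> MatchID, giving {City, MatchID} and {City, Season, Stadium, TeamID}.
{City, MatchID} has no BCNF violation.
{City, Season, Stadium, TeamID} has no BCNF violation.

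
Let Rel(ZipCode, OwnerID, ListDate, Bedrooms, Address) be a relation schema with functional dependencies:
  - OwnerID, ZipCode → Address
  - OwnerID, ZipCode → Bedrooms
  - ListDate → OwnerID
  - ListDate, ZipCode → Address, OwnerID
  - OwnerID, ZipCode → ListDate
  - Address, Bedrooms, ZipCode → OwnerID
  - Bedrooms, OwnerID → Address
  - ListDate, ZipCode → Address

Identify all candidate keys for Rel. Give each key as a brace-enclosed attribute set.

No FD produces {ZipCode}, so it must be in every candidate key.
{ListDate, ZipCode} is a candidate key since {ListDate, ZipCode}⁺ = {Address, Bedrooms, ListDate, OwnerID, ZipCode} covers every attribute.
{OwnerID, ZipCode} is a candidate key since {OwnerID, ZipCode}⁺ = {Address, Bedrooms, ListDate, OwnerID, ZipCode} covers every attribute.
{Address, Bedrooms, ZipCode} is a candidate key since {Address, Bedrooms, ZipCode}⁺ = {Address, Bedrooms, ListDate, OwnerID, ZipCode} covers every attribute.
These are minimal and exhaustive — every other superkey contains one of them.

{Address, Bedrooms, ZipCode}, {ListDate, ZipCode}, {OwnerID, ZipCode}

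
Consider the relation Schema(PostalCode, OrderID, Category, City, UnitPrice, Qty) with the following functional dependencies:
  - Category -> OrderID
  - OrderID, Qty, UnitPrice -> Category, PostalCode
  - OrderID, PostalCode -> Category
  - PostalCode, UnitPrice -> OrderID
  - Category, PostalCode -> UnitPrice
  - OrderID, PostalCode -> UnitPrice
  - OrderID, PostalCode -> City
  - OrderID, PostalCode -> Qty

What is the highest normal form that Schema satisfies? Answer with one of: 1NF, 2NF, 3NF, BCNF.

3NF

Candidate keys: {Category, PostalCode}, {Category, Qty, UnitPrice}, {OrderID, PostalCode}, {OrderID, Qty, UnitPrice}, {PostalCode, UnitPrice}. Prime attributes: {Category, OrderID, PostalCode, Qty, UnitPrice}.
Category -> OrderID: {Category}⁺ = {Category, OrderID}, which is not all of the attributes, so the left side is not a superkey — BCNF is violated.
But every attribute on its right side ({OrderID}) is prime, and the same holds for every other non-superkey FD, so 3NF still holds.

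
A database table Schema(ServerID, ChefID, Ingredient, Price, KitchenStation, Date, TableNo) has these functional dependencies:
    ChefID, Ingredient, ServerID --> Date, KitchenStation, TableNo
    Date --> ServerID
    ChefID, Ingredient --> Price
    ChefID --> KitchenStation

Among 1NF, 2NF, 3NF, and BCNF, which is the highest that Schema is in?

1NF

Candidate keys: {ChefID, Date, Ingredient}, {ChefID, Ingredient, ServerID}. Prime attributes: {ChefID, Date, Ingredient, ServerID}.
For Date --> ServerID we have {Date}⁺ = {Date, ServerID}; {Date} is not a superkey, so BCNF fails.
ChefID, Ingredient --> Price determines the non-prime attribute {Price} from a non-superkey — 3NF is violated.
Since {ChefID} ⊂ {ChefID, Date, Ingredient} and {ChefID}⁺ ⊇ {KitchenStation} with {KitchenStation} non-prime, there is a partial dependency; 2NF fails.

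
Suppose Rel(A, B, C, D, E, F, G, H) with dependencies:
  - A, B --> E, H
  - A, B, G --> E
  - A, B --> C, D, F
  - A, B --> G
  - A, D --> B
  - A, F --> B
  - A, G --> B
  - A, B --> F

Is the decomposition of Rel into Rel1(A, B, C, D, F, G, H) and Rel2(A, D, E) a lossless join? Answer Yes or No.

The shared attributes are {A, D} and {A, D}⁺ = {A, B, C, D, E, F, G, H}.
This includes all of Rel1, so the common attributes are a superkey of Rel1 — the join is lossless.

Yes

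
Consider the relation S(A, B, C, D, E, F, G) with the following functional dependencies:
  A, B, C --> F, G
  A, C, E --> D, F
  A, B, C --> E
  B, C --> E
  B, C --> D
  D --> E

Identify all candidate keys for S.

{A, B, C} never appear on the right of any FD, so every key must include all of them.
{A, B, C}⁺ = {A, B, C, D, E, F, G} — all of the relation — so {A, B, C} is a candidate key.
Every other attribute set either contains this one or has a smaller closure.

{A, B, C}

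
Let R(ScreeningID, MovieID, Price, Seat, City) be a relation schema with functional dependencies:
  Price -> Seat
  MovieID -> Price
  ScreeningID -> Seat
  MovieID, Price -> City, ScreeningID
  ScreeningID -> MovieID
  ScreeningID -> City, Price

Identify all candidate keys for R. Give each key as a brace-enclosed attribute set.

{MovieID}, {ScreeningID}

{MovieID} is a candidate key since {MovieID}⁺ = {City, MovieID, Price, ScreeningID, Seat} covers every attribute.
{ScreeningID} is a candidate key since {ScreeningID}⁺ = {City, MovieID, Price, ScreeningID, Seat} covers every attribute.
No proper subset of any of these is a key, and no other minimal superkey exists.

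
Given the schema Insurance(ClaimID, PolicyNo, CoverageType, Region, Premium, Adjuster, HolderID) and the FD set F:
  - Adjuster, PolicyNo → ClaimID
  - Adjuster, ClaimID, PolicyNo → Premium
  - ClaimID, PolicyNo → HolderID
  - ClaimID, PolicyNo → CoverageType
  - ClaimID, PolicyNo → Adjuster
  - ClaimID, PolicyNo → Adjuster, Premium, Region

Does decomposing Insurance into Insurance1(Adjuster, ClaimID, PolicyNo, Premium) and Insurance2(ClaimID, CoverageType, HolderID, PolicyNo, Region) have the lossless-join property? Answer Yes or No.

The shared attributes are {ClaimID, PolicyNo} and {ClaimID, PolicyNo}⁺ = {Adjuster, ClaimID, CoverageType, HolderID, PolicyNo, Premium, Region}.
Since Insurance1 ⊆ {Adjuster, ClaimID, CoverageType, HolderID, PolicyNo, Premium, Region}, the intersection is a superkey of Insurance1; the decomposition is lossless.

Yes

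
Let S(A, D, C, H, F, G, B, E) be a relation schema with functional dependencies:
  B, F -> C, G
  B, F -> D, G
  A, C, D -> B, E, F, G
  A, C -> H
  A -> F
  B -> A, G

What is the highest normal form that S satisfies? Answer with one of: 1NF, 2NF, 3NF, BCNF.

Candidate keys: {A, C, D}, {B}. Prime attributes: {A, B, C, D}.
A, C -> H: {A, C}⁺ = {A, C, F, H}, which is not all of the attributes, so the left side is not a superkey — BCNF is violated.
A, C -> H determines the non-prime attribute {H} from a non-superkey — 3NF is violated.
The proper key subset {A} of {A, C, D} determines non-prime {F}, so the relation is not even in 2NF.

1NF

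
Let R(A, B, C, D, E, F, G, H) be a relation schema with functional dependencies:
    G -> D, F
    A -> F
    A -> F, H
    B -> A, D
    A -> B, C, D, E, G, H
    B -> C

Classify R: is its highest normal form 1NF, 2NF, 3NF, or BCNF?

2NF

Candidate keys: {A}, {B}. Prime attributes: {A, B}.
G -> D, F breaks BCNF: {G}⁺ = {D, F, G}, so {G} is not a superkey.
G -> D, F has non-prime {D, F} on the right and a non-superkey on the left, so 3NF fails.
All keys have size 1, which rules out partial dependencies — 2NF is satisfied.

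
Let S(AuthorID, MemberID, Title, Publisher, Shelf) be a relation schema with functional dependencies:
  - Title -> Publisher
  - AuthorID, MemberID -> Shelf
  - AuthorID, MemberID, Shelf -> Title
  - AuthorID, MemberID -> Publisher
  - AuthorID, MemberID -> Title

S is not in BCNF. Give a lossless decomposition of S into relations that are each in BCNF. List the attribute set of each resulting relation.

Candidate key of the original relation: {AuthorID, MemberID}.
In {AuthorID, MemberID, Publisher, Shelf, Title}, {Title} is not a superkey ({Title}⁺ restricted to this set is {Publisher, Title}), so split on Title -> Publisher into {Publisher, Title} and {AuthorID, MemberID, Shelf, Title}.
{Publisher, Title} has no BCNF violation.
{AuthorID, MemberID, Shelf, Title} has no BCNF violation.

{AuthorID, MemberID, Shelf, Title}; {Publisher, Title}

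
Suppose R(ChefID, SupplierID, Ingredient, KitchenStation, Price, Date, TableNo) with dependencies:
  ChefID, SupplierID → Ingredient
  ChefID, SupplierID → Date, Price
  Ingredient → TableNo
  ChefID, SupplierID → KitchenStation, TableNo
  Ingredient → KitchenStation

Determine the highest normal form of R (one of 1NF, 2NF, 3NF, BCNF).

Candidate key: {ChefID, SupplierID}. Prime attributes: {ChefID, SupplierID}.
For Ingredient → TableNo we have {Ingredient}⁺ = {Ingredient, KitchenStation, TableNo}; {Ingredient} is not a superkey, so BCNF fails.
Ingredient → TableNo determines the non-prime attribute {TableNo} from a non-superkey — 3NF is violated.
No non-prime attribute depends on a proper subset of any candidate key, so 2NF holds.

2NF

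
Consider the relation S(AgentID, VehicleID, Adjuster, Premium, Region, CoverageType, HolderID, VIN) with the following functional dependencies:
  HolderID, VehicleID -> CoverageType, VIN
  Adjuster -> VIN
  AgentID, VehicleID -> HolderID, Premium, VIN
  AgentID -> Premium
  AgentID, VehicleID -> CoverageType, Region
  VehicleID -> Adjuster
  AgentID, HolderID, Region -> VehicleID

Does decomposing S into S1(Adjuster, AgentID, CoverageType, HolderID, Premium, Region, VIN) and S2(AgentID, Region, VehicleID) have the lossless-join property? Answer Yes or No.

No

S1 ∩ S2 = {AgentID, Region}; its closure under F is {AgentID, Premium, Region}.
S1 ⊄ {AgentID, Premium, Region} and S2 ⊄ {AgentID, Premium, Region}, so the split is lossy.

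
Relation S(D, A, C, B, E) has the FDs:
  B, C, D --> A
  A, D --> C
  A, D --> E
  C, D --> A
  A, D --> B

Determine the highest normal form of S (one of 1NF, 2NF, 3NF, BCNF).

Candidate keys: {A, D}, {C, D}. Prime attributes: {A, C, D}.
Every FD has a superkey on the left, so the relation is in BCNF.

BCNF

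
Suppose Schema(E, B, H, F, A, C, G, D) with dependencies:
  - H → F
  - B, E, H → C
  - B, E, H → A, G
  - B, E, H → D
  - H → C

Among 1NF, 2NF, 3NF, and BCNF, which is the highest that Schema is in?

Candidate key: {B, E, H}. Prime attributes: {B, E, H}.
H → F: {H}⁺ = {C, F, H}, which is not all of the attributes, so the left side is not a superkey — BCNF is violated.
H → F has non-prime {F} on the right and a non-superkey on the left, so 3NF fails.
Since {H} ⊂ {B, E, H} and {H}⁺ ⊇ {C, F} with {C, F} non-prime, there is a partial dependency; 2NF fails.

1NF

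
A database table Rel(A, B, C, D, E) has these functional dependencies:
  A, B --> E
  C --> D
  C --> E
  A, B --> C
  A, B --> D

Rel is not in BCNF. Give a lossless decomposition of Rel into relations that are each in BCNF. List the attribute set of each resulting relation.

{A, B, C}; {C, D, E}

Candidate key of the original relation: {A, B}.
{A, B, C, D, E}: {C} determines {C, D, E} here but is not a superkey — split on C --> D, E, giving {C, D, E} and {A, B, C}.
{C, D, E} has no BCNF violation.
{A, B, C} has no BCNF violation.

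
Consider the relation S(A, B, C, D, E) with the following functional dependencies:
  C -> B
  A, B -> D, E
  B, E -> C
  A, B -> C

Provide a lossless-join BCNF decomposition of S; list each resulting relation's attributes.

{A, C, D, E}; {B, C}

Candidate keys of the original relation: {A, B}, {A, C}.
Within {A, B, C, D, E}: {C}⁺ ∩ {A, B, C, D, E} = {B, C}, not the whole set, so C -> B violates BCNF; decompose into {B, C} and {A, C, D, E}.
{B, C} is in BCNF.
{A, C, D, E} is in BCNF.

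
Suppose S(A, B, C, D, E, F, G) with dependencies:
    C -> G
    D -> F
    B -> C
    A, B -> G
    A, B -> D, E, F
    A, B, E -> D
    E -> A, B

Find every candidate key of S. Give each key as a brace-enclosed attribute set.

{A, B}, {E}

{E}⁺ = {A, B, C, D, E, F, G}, which is every attribute, so {E} is a candidate key.
{A, B}⁺ = {A, B, C, D, E, F, G}, which is every attribute, so {A, B} is a candidate key.
These are minimal and exhaustive — every other superkey contains one of them.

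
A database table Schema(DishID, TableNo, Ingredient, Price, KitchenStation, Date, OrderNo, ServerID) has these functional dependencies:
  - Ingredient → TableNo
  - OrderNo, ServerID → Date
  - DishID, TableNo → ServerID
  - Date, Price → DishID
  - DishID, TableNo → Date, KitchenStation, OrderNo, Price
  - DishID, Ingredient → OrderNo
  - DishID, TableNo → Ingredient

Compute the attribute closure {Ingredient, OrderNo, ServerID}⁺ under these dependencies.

{Date, Ingredient, OrderNo, ServerID, TableNo}

Start with {Ingredient, OrderNo, ServerID}.
Ingredient → TableNo applies; add {TableNo} → now {Ingredient, OrderNo, ServerID, TableNo}.
OrderNo, ServerID → Date applies; add {Date} → now {Date, Ingredient, OrderNo, ServerID, TableNo}.
No further FD applies.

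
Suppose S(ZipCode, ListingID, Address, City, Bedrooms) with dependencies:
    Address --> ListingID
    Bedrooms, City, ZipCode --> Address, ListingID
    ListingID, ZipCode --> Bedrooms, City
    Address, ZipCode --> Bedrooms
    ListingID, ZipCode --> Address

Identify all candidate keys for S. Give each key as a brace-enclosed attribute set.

{ZipCode} never appears on the right of any FD, so every key must include it.
{Address, ZipCode}⁺ = {Address, Bedrooms, City, ListingID, ZipCode}, which is every attribute, so {Address, ZipCode} is a candidate key.
{ListingID, ZipCode}⁺ = {Address, Bedrooms, City, ListingID, ZipCode}, which is every attribute, so {ListingID, ZipCode} is a candidate key.
{Bedrooms, City, ZipCode}⁺ = {Address, Bedrooms, City, ListingID, ZipCode}, which is every attribute, so {Bedrooms, City, ZipCode} is a candidate key.
Any other superkey properly contains one of these, so there are no further candidate keys.

{Address, ZipCode}, {Bedrooms, City, ZipCode}, {ListingID, ZipCode}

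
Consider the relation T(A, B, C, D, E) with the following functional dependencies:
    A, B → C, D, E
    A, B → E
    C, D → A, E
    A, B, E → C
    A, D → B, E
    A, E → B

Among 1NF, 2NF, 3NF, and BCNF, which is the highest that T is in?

BCNF

Candidate keys: {A, B}, {A, D}, {A, E}, {C, D}. Prime attributes: {A, B, C, D, E}.
The left-hand side of every FD is a superkey, so BCNF is satisfied.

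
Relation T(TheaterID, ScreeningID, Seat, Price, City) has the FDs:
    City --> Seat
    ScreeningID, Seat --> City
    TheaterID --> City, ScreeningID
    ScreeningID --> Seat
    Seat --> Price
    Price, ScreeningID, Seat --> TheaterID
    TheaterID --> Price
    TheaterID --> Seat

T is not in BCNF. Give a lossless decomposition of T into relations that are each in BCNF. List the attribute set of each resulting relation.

Candidate keys of the original relation: {ScreeningID}, {TheaterID}.
In {City, Price, ScreeningID, Seat, TheaterID}, {City} is not a superkey ({City}⁺ restricted to this set is {City, Price, Seat}), so split on City --> Price, Seat into {City, Price, Seat} and {City, ScreeningID, TheaterID}.
In {City, Price, Seat}, {Seat} is not a superkey ({Seat}⁺ restricted to this set is {Price, Seat}), so split on Seat --> Price into {Price, Seat} and {City, Seat}.
{Price, Seat} has no BCNF violation.
{City, Seat} has no BCNF violation.
{City, ScreeningID, TheaterID} has no BCNF violation.

{City, ScreeningID, TheaterID}; {City, Seat}; {Price, Seat}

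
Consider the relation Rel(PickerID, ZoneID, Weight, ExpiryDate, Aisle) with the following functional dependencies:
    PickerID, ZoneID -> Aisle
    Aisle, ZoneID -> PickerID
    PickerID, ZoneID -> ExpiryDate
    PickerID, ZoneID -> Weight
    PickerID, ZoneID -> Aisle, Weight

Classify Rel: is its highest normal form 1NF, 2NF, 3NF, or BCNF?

Candidate keys: {Aisle, ZoneID}, {PickerID, ZoneID}. Prime attributes: {Aisle, PickerID, ZoneID}.
Each dependency's left side is a superkey — BCNF holds.

BCNF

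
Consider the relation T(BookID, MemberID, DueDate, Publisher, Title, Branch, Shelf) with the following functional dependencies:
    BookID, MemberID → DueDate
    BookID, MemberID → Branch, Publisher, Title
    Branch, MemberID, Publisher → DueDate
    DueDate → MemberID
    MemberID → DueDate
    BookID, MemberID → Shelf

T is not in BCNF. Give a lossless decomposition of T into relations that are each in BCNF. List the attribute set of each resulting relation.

{BookID, Branch, MemberID, Publisher, Shelf, Title}; {Branch, DueDate, Publisher}; {DueDate, MemberID}

Candidate keys of the original relation: {BookID, DueDate}, {BookID, MemberID}.
{BookID, Branch, DueDate, MemberID, Publisher, Shelf, Title}: {Branch, MemberID, Publisher} determines {Branch, DueDate, MemberID, Publisher} here but is not a superkey — split on Branch, MemberID, Publisher → DueDate, giving {Branch, DueDate, MemberID, Publisher} and {BookID, Branch, MemberID, Publisher, Shelf, Title}.
{Branch, DueDate, MemberID, Publisher}: {DueDate} determines {DueDate, MemberID} here but is not a superkey — split on DueDate → MemberID, giving {DueDate, MemberID} and {Branch, DueDate, Publisher}.
{DueDate, MemberID} has no BCNF violation.
{Branch, DueDate, Publisher} has no BCNF violation.
{BookID, Branch, MemberID, Publisher, Shelf, Title} has no BCNF violation.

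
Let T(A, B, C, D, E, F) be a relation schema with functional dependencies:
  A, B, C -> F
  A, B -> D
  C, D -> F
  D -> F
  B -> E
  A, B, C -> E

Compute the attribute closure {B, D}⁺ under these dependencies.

{B, D, E, F}

Start with {B, D}.
D -> F applies; add {F} → now {B, D, F}.
B -> E applies; add {E} → now {B, D, E, F}.
No further FD applies.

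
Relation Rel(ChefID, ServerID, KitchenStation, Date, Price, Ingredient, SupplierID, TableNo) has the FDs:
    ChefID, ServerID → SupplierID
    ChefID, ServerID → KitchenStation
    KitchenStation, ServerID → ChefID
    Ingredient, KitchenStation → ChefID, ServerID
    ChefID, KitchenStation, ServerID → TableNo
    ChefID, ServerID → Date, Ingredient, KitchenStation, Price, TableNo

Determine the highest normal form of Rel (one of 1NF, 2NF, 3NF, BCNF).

BCNF

Candidate keys: {ChefID, ServerID}, {Ingredient, KitchenStation}, {KitchenStation, ServerID}. Prime attributes: {ChefID, Ingredient, KitchenStation, ServerID}.
Each dependency's left side is a superkey — BCNF holds.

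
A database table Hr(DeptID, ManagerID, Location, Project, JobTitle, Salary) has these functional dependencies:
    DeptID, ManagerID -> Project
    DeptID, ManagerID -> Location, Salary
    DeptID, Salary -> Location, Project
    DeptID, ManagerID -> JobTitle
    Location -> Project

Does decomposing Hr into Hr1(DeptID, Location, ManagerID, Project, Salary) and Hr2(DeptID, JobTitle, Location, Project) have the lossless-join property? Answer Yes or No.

Hr1 ∩ Hr2 = {DeptID, Location, Project}; its closure under F is {DeptID, Location, Project}.
The closure covers neither Hr1 nor Hr2 entirely; the join is not lossless.

No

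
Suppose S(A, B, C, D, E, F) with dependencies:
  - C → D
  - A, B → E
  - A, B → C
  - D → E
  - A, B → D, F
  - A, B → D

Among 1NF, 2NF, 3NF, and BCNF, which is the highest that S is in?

Candidate key: {A, B}. Prime attributes: {A, B}.
For C → D we have {C}⁺ = {C, D, E}; {C} is not a superkey, so BCNF fails.
C → D has non-prime {D} on the right and a non-superkey on the left, so 3NF fails.
Checking every proper subset of each key, none determines a non-prime attribute — 2NF is satisfied.

2NF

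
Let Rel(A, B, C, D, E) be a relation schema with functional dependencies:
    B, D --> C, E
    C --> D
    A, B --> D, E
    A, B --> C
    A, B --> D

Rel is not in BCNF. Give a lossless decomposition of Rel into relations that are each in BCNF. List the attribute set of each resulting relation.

Candidate key of the original relation: {A, B}.
{A, B, C, D, E}: {B, D} determines {B, C, D, E} here but is not a superkey — split on B, D --> C, E, giving {B, C, D, E} and {A, B, D}.
{B, C, D, E}: {C} determines {C, D} here but is not a superkey — split on C --> D, giving {C, D} and {B, C, E}.
{C, D}: every determinant is a superkey — BCNF.
{B, C, E}: every determinant is a superkey — BCNF.
{A, B, D}: every determinant is a superkey — BCNF.

{A, B, D}; {B, C, E}; {C, D}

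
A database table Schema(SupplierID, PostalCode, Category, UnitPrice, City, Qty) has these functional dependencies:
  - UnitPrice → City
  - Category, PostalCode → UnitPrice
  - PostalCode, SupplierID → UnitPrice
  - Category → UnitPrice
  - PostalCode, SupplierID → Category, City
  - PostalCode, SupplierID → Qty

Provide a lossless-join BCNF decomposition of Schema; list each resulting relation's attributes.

Candidate key of the original relation: {PostalCode, SupplierID}.
In {Category, City, PostalCode, Qty, SupplierID, UnitPrice}, {UnitPrice} is not a superkey ({UnitPrice}⁺ restricted to this set is {City, UnitPrice}), so split on UnitPrice → City into {City, UnitPrice} and {Category, PostalCode, Qty, SupplierID, UnitPrice}.
{City, UnitPrice} has no BCNF violation.
In {Category, PostalCode, Qty, SupplierID, UnitPrice}, {Category, PostalCode} is not a superkey ({Category, PostalCode}⁺ restricted to this set is {Category, PostalCode, UnitPrice}), so split on Category, PostalCode → UnitPrice into {Category, PostalCode, UnitPrice} and {Category, PostalCode, Qty, SupplierID}.
In {Category, PostalCode, UnitPrice}, {Category} is not a superkey ({Category}⁺ restricted to this set is {Category, UnitPrice}), so split on Category → UnitPrice into {Category, UnitPrice} and {Category, PostalCode}.
{Category, UnitPrice} has no BCNF violation.
{Category, PostalCode} has no BCNF violation.
{Category, PostalCode, Qty, SupplierID} has no BCNF violation.

{Category, PostalCode, Qty, SupplierID}; {Category, UnitPrice}; {City, UnitPrice}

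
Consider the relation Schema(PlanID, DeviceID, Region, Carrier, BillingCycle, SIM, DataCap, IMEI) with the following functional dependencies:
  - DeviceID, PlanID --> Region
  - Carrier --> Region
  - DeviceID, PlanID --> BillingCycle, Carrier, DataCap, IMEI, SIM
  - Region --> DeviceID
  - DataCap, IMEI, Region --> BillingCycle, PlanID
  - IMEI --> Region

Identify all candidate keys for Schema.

{Carrier, PlanID}⁺ = {BillingCycle, Carrier, DataCap, DeviceID, IMEI, PlanID, Region, SIM} — all of the relation — so {Carrier, PlanID} is a candidate key.
{DataCap, IMEI}⁺ = {BillingCycle, Carrier, DataCap, DeviceID, IMEI, PlanID, Region, SIM} — all of the relation — so {DataCap, IMEI} is a candidate key.
{DeviceID, PlanID}⁺ = {BillingCycle, Carrier, DataCap, DeviceID, IMEI, PlanID, Region, SIM} — all of the relation — so {DeviceID, PlanID} is a candidate key.
{IMEI, PlanID}⁺ = {BillingCycle, Carrier, DataCap, DeviceID, IMEI, PlanID, Region, SIM} — all of the relation — so {IMEI, PlanID} is a candidate key.
{PlanID, Region}⁺ = {BillingCycle, Carrier, DataCap, DeviceID, IMEI, PlanID, Region, SIM} — all of the relation — so {PlanID, Region} is a candidate key.
No proper subset of any of these is a key, and no other minimal superkey exists.

{Carrier, PlanID}, {DataCap, IMEI}, {DeviceID, PlanID}, {IMEI, PlanID}, {PlanID, Region}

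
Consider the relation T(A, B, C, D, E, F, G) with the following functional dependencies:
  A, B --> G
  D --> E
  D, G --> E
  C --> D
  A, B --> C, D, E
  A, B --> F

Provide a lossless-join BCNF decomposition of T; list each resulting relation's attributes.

{A, B, C, F, G}; {C, D}; {D, E}

Candidate key of the original relation: {A, B}.
Within {A, B, C, D, E, F, G}: {D}⁺ ∩ {A, B, C, D, E, F, G} = {D, E}, not the whole set, so D --> E violates BCNF; decompose into {D, E} and {A, B, C, D, F, G}.
{D, E} is in BCNF.
Within {A, B, C, D, F, G}: {C}⁺ ∩ {A, B, C, D, F, G} = {C, D}, not the whole set, so C --> D violates BCNF; decompose into {C, D} and {A, B, C, F, G}.
{C, D} is in BCNF.
{A, B, C, F, G} is in BCNF.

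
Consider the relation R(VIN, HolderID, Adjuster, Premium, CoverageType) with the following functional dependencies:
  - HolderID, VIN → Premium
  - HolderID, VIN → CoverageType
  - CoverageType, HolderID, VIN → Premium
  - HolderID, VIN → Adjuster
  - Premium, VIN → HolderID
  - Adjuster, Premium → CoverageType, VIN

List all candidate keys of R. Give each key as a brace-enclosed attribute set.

Closure of {Adjuster, Premium} is {Adjuster, CoverageType, HolderID, Premium, VIN}, the whole schema; {Adjuster, Premium} is a candidate key.
Closure of {HolderID, VIN} is {Adjuster, CoverageType, HolderID, Premium, VIN}, the whole schema; {HolderID, VIN} is a candidate key.
Closure of {Premium, VIN} is {Adjuster, CoverageType, HolderID, Premium, VIN}, the whole schema; {Premium, VIN} is a candidate key.
No proper subset of any of these is a key, and no other minimal superkey exists.

{Adjuster, Premium}, {HolderID, VIN}, {Premium, VIN}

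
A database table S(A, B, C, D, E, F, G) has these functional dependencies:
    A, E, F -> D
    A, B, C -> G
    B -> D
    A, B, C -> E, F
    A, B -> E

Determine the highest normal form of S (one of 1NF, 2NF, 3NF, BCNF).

Candidate key: {A, B, C}. Prime attributes: {A, B, C}.
A, E, F -> D: {A, E, F}⁺ = {A, D, E, F}, which is not all of the attributes, so the left side is not a superkey — BCNF is violated.
Because {D} is non-prime and the left side of A, E, F -> D is not a superkey, the relation is not in 3NF.
The proper key subset {B} of {A, B, C} determines non-prime {D}, so the relation is not even in 2NF.

1NF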